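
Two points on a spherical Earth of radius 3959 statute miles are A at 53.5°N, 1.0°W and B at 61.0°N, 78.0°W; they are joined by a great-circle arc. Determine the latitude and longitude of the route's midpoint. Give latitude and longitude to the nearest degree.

≈ 63°N, 35°W

The haversine formula gives a central angle δ ≈ 0.695 rad (39.8°) between the endpoints.
Interpolate at f = 1/2 with slerp weights a = sin((1−f)δ)/sin δ ≈ 0.532, b = sin(fδ)/sin δ ≈ 0.532.
p = a·p₁ + b·p₂ ≈ (0.370, -0.258, 0.893); φ = arcsin(p_z) ≈ 63.20°, λ = atan2(p_y, p_x) ≈ -34.87°.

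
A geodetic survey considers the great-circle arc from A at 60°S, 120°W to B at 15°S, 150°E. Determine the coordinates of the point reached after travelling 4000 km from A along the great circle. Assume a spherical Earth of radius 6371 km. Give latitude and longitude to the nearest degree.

From cos δ = sin φ₁ sin φ₂ + cos φ₁ cos φ₂ cos Δλ, the central angle is δ ≈ 1.345 rad (77.0°). The total great-circle distance is δ·R ≈ 1.345 × 6371 ≈ 8567 km, so the target fraction is f = 4000/8567 ≈ 0.467.
Interpolate at f ≈ 0.467 with slerp weights a = sin((1−f)δ)/sin δ ≈ 0.674, b = sin(fδ)/sin δ ≈ 0.603.
p = a·p₁ + b·p₂ ≈ (-0.673, -0.001, -0.740); φ = arcsin(p_z) ≈ -47.72°, λ = atan2(p_y, p_x) ≈ -179.93°.

≈ 48°S, 180°E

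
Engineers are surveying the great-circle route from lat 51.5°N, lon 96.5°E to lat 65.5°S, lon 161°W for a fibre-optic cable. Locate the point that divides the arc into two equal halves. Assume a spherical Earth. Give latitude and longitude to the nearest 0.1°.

≈ lat 10.8°S, lon 133.7°E

Write both endpoints as unit vectors p₁, p₂ with components (cos φ cos λ, cos φ sin λ, sin φ).
The central angle between the endpoints is δ = arccos(p₁·p₂) ≈ 2.447 rad (140.2°).
Interpolate at f = 1/2 with slerp weights a = sin((1−f)δ)/sin δ ≈ 1.468, b = sin(fδ)/sin δ ≈ 1.468.
p = a·p₁ + b·p₂ ≈ (-0.679, 0.710, -0.187); φ = arcsin(p_z) ≈ -10.78°, λ = atan2(p_y, p_x) ≈ 133.73°.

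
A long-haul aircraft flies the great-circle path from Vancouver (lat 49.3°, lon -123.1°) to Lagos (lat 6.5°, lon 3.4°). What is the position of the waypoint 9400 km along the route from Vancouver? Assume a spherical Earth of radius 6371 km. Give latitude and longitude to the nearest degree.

Convert each endpoint to a unit vector on the sphere (x = cos φ cos λ, y = cos φ sin λ, z = sin φ).
The central angle between the endpoints is δ = arccos(p₁·p₂) ≈ 1.875 rad (107.4°). The total great-circle distance is δ·R ≈ 1.875 × 6371 ≈ 11946 km, so the target fraction is f = 9400/11946 ≈ 0.787.
Interpolate at f ≈ 0.787 with slerp weights a = sin((1−f)δ)/sin δ ≈ 0.408, b = sin(fδ)/sin δ ≈ 1.043.
p = a·p₁ + b·p₂ ≈ (0.890, -0.161, 0.427); φ = arcsin(p_z) ≈ 25.29°, λ = atan2(p_y, p_x) ≈ -10.28°.

≈ lat 25°, lon -10°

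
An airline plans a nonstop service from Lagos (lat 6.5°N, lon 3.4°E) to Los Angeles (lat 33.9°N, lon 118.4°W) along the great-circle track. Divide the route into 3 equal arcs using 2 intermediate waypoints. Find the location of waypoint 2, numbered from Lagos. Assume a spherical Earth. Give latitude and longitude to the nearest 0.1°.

From cos δ = sin φ₁ sin φ₂ + cos φ₁ cos φ₂ cos Δλ, the central angle is δ ≈ 1.951 rad (111.8°).
Interpolate at f = 2/3 with slerp weights a = sin((1−f)δ)/sin δ ≈ 0.652, b = sin(fδ)/sin δ ≈ 1.038.
p = a·p₁ + b·p₂ ≈ (0.237, -0.719, 0.653); φ = arcsin(p_z) ≈ 40.75°, λ = atan2(p_y, p_x) ≈ -71.76°.

≈ lat 40.8°N, lon 71.8°W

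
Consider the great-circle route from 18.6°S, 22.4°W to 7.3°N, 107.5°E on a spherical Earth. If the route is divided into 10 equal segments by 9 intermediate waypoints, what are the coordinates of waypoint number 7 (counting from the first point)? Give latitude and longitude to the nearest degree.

Convert each endpoint to a unit vector on the sphere (x = cos φ cos λ, y = cos φ sin λ, z = sin φ).
The central angle between the endpoints is δ = arccos(p₁·p₂) ≈ 2.270 rad (130.1°).
Interpolate at f = 7/10 with slerp weights a = sin((1−f)δ)/sin δ ≈ 0.823, b = sin(fδ)/sin δ ≈ 1.306.
p = a·p₁ + b·p₂ ≈ (0.331, 0.939, -0.096); φ = arcsin(p_z) ≈ -5.53°, λ = atan2(p_y, p_x) ≈ 70.57°.

≈ 6°S, 71°E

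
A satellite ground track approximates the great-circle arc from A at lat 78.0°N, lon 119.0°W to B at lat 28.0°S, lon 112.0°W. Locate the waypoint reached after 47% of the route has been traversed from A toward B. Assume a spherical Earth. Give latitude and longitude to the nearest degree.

≈ lat 28°N, lon 113°W

From cos δ = sin φ₁ sin φ₂ + cos φ₁ cos φ₂ cos Δλ, the central angle is δ ≈ 1.851 rad (106.1°).
Interpolate at f = 0.47 with slerp weights a = sin((1−f)δ)/sin δ ≈ 0.865, b = sin(fδ)/sin δ ≈ 0.796.
p = a·p₁ + b·p₂ ≈ (-0.350, -0.809, 0.473); φ = arcsin(p_z) ≈ 28.21°, λ = atan2(p_y, p_x) ≈ -113.43°.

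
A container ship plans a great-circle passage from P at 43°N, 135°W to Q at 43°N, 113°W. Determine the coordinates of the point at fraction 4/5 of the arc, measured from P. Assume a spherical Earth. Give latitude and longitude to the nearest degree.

From cos δ = sin φ₁ sin φ₂ + cos φ₁ cos φ₂ cos Δλ, the central angle is δ ≈ 0.280 rad (16.0°).
Interpolate at f = 4/5 with slerp weights a = sin((1−f)δ)/sin δ ≈ 0.203, b = sin(fδ)/sin δ ≈ 0.804.
p = a·p₁ + b·p₂ ≈ (-0.334, -0.646, 0.686); φ = arcsin(p_z) ≈ 43.34°, λ = atan2(p_y, p_x) ≈ -117.38°.

≈ 43°N, 117°W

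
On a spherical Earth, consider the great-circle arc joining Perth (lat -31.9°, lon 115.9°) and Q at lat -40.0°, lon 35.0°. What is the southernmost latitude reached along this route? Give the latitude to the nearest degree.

≈ -44°

The great circle lies in the plane with unit normal n̂ = (p₁ × p₂)/|p₁ × p₂|.
Here n̂_z ≈ -0.716; the vertex latitude is φ_max = arccos|n̂_z| ≈ 44.3°.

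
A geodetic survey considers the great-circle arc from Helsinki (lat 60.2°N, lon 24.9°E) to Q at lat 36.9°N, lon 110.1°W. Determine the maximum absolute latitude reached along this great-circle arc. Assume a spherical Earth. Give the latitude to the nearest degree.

≈ 73°N

The great circle lies in the plane with unit normal n̂ = (p₁ × p₂)/|p₁ × p₂|.
Here n̂_z ≈ -0.289; the vertex latitude is φ_max = arccos|n̂_z| ≈ 73.2°.
Check via Clairaut: cos φ_max = |cos φ₁| · sin C = cos(60.2°)·sin(35.6°) ≈ 0.289, again giving ≈ 73.2°.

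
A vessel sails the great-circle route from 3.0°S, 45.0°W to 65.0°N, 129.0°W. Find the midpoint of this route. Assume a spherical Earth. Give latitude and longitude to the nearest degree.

Convert each endpoint to a unit vector on the sphere (x = cos φ cos λ, y = cos φ sin λ, z = sin φ).
The central angle between the endpoints is δ = arccos(p₁·p₂) ≈ 1.574 rad (90.2°).
Interpolate at f = 1/2 with slerp weights a = sin((1−f)δ)/sin δ ≈ 0.708, b = sin(fδ)/sin δ ≈ 0.708.
p = a·p₁ + b·p₂ ≈ (0.312, -0.733, 0.605); φ = arcsin(p_z) ≈ 37.22°, λ = atan2(p_y, p_x) ≈ -66.95°.

≈ 37°N, 67°W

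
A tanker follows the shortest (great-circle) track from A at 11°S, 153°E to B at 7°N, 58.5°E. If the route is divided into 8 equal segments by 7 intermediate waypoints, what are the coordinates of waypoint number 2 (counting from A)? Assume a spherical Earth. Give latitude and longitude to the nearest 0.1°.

≈ 7.6°S, 129.0°E

Write both endpoints as unit vectors p₁, p₂ with components (cos φ cos λ, cos φ sin λ, sin φ).
The central angle between the endpoints is δ = arccos(p₁·p₂) ≈ 1.671 rad (95.7°).
Interpolate at f = 2/8 with slerp weights a = sin((1−f)δ)/sin δ ≈ 0.955, b = sin(fδ)/sin δ ≈ 0.408.
p = a·p₁ + b·p₂ ≈ (-0.624, 0.770, -0.132); φ = arcsin(p_z) ≈ -7.61°, λ = atan2(p_y, p_x) ≈ 128.99°.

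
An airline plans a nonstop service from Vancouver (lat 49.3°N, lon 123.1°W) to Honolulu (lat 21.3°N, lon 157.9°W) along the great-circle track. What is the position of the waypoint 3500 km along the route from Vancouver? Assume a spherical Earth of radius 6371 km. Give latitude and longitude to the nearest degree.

The haversine formula gives a central angle δ ≈ 0.685 rad (39.3°) between the endpoints. The total great-circle distance is δ·R ≈ 0.685 × 6371 ≈ 4365 km, so the target fraction is f = 3500/4365 ≈ 0.802.
Interpolate at f ≈ 0.802 with slerp weights a = sin((1−f)δ)/sin δ ≈ 0.214, b = sin(fδ)/sin δ ≈ 0.825.
p = a·p₁ + b·p₂ ≈ (-0.788, -0.406, 0.462); φ = arcsin(p_z) ≈ 27.51°, λ = atan2(p_y, p_x) ≈ -152.75°.

≈ lat 28°N, lon 153°W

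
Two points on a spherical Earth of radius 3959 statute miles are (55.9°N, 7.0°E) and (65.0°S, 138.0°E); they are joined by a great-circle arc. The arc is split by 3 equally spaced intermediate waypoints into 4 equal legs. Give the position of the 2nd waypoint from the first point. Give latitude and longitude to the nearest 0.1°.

≈ (10.4°S, 55.4°E)

Write both endpoints as unit vectors p₁, p₂ with components (cos φ cos λ, cos φ sin λ, sin φ).
The central angle between the endpoints is δ = arccos(p₁·p₂) ≈ 2.704 rad (154.9°).
Interpolate at f = 2/4 with slerp weights a = sin((1−f)δ)/sin δ ≈ 2.305, b = sin(fδ)/sin δ ≈ 2.305.
p = a·p₁ + b·p₂ ≈ (0.559, 0.809, -0.180); φ = arcsin(p_z) ≈ -10.39°, λ = atan2(p_y, p_x) ≈ 55.38°.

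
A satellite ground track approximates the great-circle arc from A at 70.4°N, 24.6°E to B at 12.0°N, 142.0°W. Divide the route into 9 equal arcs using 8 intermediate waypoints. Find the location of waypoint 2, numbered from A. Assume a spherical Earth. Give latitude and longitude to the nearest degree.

The haversine formula gives a central angle δ ≈ 1.694 rad (97.1°) between the endpoints.
Interpolate at f = 2/9 with slerp weights a = sin((1−f)δ)/sin δ ≈ 0.976, b = sin(fδ)/sin δ ≈ 0.371.
p = a·p₁ + b·p₂ ≈ (0.012, -0.087, 0.996); φ = arcsin(p_z) ≈ 84.97°, λ = atan2(p_y, p_x) ≈ -82.16°.

≈ 85°N, 82°W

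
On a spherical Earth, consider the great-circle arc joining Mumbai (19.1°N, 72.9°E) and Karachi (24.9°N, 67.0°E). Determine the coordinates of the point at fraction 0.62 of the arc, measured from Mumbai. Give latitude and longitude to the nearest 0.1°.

≈ (22.7°N, 69.3°E)

The haversine formula gives a central angle δ ≈ 0.139 rad (8.0°) between the endpoints.
Interpolate at f = 0.62 with slerp weights a = sin((1−f)δ)/sin δ ≈ 0.381, b = sin(fδ)/sin δ ≈ 0.621.
p = a·p₁ + b·p₂ ≈ (0.326, 0.863, 0.386); φ = arcsin(p_z) ≈ 22.72°, λ = atan2(p_y, p_x) ≈ 69.30°.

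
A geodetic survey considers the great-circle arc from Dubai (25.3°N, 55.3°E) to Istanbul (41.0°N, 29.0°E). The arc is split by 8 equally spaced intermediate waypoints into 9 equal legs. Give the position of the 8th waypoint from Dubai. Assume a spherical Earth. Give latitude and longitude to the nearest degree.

Convert each endpoint to a unit vector on the sphere (x = cos φ cos λ, y = cos φ sin λ, z = sin φ).
The central angle between the endpoints is δ = arccos(p₁·p₂) ≈ 0.469 rad (26.9°).
Interpolate at f = 8/9 with slerp weights a = sin((1−f)δ)/sin δ ≈ 0.115, b = sin(fδ)/sin δ ≈ 0.896.
p = a·p₁ + b·p₂ ≈ (0.651, 0.413, 0.637); φ = arcsin(p_z) ≈ 39.57°, λ = atan2(p_y, p_x) ≈ 32.43°.

≈ (40°N, 32°E)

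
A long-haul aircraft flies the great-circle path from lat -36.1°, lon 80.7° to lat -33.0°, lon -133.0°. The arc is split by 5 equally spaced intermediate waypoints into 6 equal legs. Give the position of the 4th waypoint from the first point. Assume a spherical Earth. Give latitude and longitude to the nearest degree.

Convert each endpoint to a unit vector on the sphere (x = cos φ cos λ, y = cos φ sin λ, z = sin φ).
The central angle between the endpoints is δ = arccos(p₁·p₂) ≈ 1.816 rad (104.1°).
Interpolate at f = 4/6 with slerp weights a = sin((1−f)δ)/sin δ ≈ 0.587, b = sin(fδ)/sin δ ≈ 0.965.
p = a·p₁ + b·p₂ ≈ (-0.475, -0.124, -0.871); φ = arcsin(p_z) ≈ -60.59°, λ = atan2(p_y, p_x) ≈ -165.38°.

≈ lat -61°, lon -165°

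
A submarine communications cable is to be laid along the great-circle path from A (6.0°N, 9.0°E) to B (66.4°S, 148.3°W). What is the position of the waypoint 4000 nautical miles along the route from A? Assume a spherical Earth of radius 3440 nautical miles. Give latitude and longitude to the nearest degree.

≈ (59°S, 9°W)

From cos δ = sin φ₁ sin φ₂ + cos φ₁ cos φ₂ cos Δλ, the central angle is δ ≈ 2.052 rad (117.6°). The total great-circle distance is δ·R ≈ 2.052 × 3440 ≈ 7060 nmi, so the target fraction is f = 4000/7060 ≈ 0.567.
Interpolate at f ≈ 0.567 with slerp weights a = sin((1−f)δ)/sin δ ≈ 0.876, b = sin(fδ)/sin δ ≈ 1.036.
p = a·p₁ + b·p₂ ≈ (0.508, -0.082, -0.857); φ = arcsin(p_z) ≈ -59.03°, λ = atan2(p_y, p_x) ≈ -9.12°.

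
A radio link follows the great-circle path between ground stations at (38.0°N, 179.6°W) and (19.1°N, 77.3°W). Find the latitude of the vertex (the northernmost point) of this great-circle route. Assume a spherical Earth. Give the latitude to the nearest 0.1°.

The great circle lies in the plane with unit normal n̂ = (p₁ × p₂)/|p₁ × p₂|.
Here n̂_z ≈ +0.728; the vertex latitude is φ_max = arccos|n̂_z| ≈ 43.3°.

≈ 43.3°N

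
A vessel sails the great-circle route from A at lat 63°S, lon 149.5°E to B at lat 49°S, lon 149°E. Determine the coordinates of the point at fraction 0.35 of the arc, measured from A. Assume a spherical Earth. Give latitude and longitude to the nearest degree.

≈ lat 58°S, lon 149°E

Convert each endpoint to a unit vector on the sphere (x = cos φ cos λ, y = cos φ sin λ, z = sin φ).
The central angle between the endpoints is δ = arccos(p₁·p₂) ≈ 0.244 rad (14.0°).
Interpolate at f = 0.35 with slerp weights a = sin((1−f)δ)/sin δ ≈ 0.654, b = sin(fδ)/sin δ ≈ 0.353.
p = a·p₁ + b·p₂ ≈ (-0.454, 0.270, -0.849); φ = arcsin(p_z) ≈ -58.10°, λ = atan2(p_y, p_x) ≈ 149.28°.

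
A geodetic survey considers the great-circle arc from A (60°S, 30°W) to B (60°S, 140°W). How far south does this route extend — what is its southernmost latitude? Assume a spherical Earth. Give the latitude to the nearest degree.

≈ 72°S

The great circle lies in the plane with unit normal n̂ = (p₁ × p₂)/|p₁ × p₂|.
Here n̂_z ≈ -0.314; the vertex latitude is φ_max = arccos|n̂_z| ≈ 71.7°.
Check via Clairaut: cos φ_max = |cos φ₁| · sin C = cos(60.0°)·sin(141.0°) ≈ 0.314, again giving ≈ 71.7°.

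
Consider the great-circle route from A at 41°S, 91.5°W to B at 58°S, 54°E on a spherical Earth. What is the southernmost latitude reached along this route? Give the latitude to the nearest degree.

≈ 77°S

The great circle lies in the plane with unit normal n̂ = (p₁ × p₂)/|p₁ × p₂|.
Here n̂_z ≈ +0.233; the vertex latitude is φ_max = arccos|n̂_z| ≈ 76.6°.
Check via Clairaut: cos φ_max = |cos φ₁| · sin C = cos(41.0°)·sin(162.1°) ≈ 0.233, again giving ≈ 76.6°.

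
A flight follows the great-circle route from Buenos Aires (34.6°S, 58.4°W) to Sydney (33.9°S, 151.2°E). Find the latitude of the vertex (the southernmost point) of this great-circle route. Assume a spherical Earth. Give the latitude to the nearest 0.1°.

≈ 69.4°S

The great circle lies in the plane with unit normal n̂ = (p₁ × p₂)/|p₁ × p₂|.
Here n̂_z ≈ -0.351; the vertex latitude is φ_max = arccos|n̂_z| ≈ 69.4°.
Check via Clairaut: cos φ_max = |cos φ₁| · sin C = cos(34.6°)·sin(154.7°) ≈ 0.351, again giving ≈ 69.4°.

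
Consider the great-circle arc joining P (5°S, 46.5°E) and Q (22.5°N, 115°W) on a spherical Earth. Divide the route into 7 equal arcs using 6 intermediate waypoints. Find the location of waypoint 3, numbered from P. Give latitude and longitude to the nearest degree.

≈ (39°N, 8°W)

Convert each endpoint to a unit vector on the sphere (x = cos φ cos λ, y = cos φ sin λ, z = sin φ).
The central angle between the endpoints is δ = arccos(p₁·p₂) ≈ 2.705 rad (155.0°).
Interpolate at f = 3/7 with slerp weights a = sin((1−f)δ)/sin δ ≈ 2.364, b = sin(fδ)/sin δ ≈ 2.167.
p = a·p₁ + b·p₂ ≈ (0.775, -0.106, 0.623); φ = arcsin(p_z) ≈ 38.55°, λ = atan2(p_y, p_x) ≈ -7.82°.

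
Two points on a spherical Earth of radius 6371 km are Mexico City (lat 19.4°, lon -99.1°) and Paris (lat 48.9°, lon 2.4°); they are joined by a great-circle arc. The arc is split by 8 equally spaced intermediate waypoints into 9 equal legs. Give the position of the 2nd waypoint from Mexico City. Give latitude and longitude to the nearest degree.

Write both endpoints as unit vectors p₁, p₂ with components (cos φ cos λ, cos φ sin λ, sin φ).
The central angle between the endpoints is δ = arccos(p₁·p₂) ≈ 1.444 rad (82.7°).
Interpolate at f = 2/9 with slerp weights a = sin((1−f)δ)/sin δ ≈ 0.909, b = sin(fδ)/sin δ ≈ 0.318.
p = a·p₁ + b·p₂ ≈ (0.073, -0.838, 0.541); φ = arcsin(p_z) ≈ 32.78°, λ = atan2(p_y, p_x) ≈ -85.00°.

≈ lat 33°, lon -85°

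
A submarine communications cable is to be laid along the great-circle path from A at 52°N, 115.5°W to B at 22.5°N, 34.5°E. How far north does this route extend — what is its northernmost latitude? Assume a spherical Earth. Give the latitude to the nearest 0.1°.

The great circle lies in the plane with unit normal n̂ = (p₁ × p₂)/|p₁ × p₂|.
Here n̂_z ≈ +0.290; the vertex latitude is φ_max = arccos|n̂_z| ≈ 73.2°.
Check via Clairaut: cos φ_max = |cos φ₁| · sin C = cos(52.0°)·sin(28.1°) ≈ 0.290, again giving ≈ 73.2°.

≈ 73.2°N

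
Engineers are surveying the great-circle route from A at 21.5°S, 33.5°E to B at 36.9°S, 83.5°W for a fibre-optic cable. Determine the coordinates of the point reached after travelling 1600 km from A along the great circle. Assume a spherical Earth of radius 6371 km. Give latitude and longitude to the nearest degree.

The haversine formula gives a central angle δ ≈ 1.689 rad (96.8°) between the endpoints. The total great-circle distance is δ·R ≈ 1.689 × 6371 ≈ 10759 km, so the target fraction is f = 1600/10759 ≈ 0.149.
Interpolate at f ≈ 0.149 with slerp weights a = sin((1−f)δ)/sin δ ≈ 0.998, b = sin(fδ)/sin δ ≈ 0.250.
p = a·p₁ + b·p₂ ≈ (0.797, 0.314, -0.516); φ = arcsin(p_z) ≈ -31.07°, λ = atan2(p_y, p_x) ≈ 21.49°.

≈ 31°S, 21°E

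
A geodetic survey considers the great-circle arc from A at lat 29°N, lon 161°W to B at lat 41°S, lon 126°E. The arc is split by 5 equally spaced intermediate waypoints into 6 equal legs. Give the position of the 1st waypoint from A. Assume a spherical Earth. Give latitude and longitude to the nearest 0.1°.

≈ lat 17.3°N, lon 173.3°W

Write both endpoints as unit vectors p₁, p₂ with components (cos φ cos λ, cos φ sin λ, sin φ).
The central angle between the endpoints is δ = arccos(p₁·p₂) ≈ 1.696 rad (97.2°).
Interpolate at f = 1/6 with slerp weights a = sin((1−f)δ)/sin δ ≈ 0.995, b = sin(fδ)/sin δ ≈ 0.281.
p = a·p₁ + b·p₂ ≈ (-0.948, -0.112, 0.298); φ = arcsin(p_z) ≈ 17.35°, λ = atan2(p_y, p_x) ≈ -173.27°.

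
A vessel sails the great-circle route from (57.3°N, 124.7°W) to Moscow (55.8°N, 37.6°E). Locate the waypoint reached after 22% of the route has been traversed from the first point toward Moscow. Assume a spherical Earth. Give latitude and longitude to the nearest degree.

Write both endpoints as unit vectors p₁, p₂ with components (cos φ cos λ, cos φ sin λ, sin φ).
The central angle between the endpoints is δ = arccos(p₁·p₂) ≈ 1.152 rad (66.0°).
Interpolate at f = 0.22 with slerp weights a = sin((1−f)δ)/sin δ ≈ 0.856, b = sin(fδ)/sin δ ≈ 0.274.
p = a·p₁ + b·p₂ ≈ (-0.141, -0.286, 0.948); φ = arcsin(p_z) ≈ 71.39°, λ = atan2(p_y, p_x) ≈ -116.25°.

≈ (71°N, 116°W)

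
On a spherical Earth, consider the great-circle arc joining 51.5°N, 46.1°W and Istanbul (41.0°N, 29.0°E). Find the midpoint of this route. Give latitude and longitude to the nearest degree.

Write both endpoints as unit vectors p₁, p₂ with components (cos φ cos λ, cos φ sin λ, sin φ).
The central angle between the endpoints is δ = arccos(p₁·p₂) ≈ 0.884 rad (50.6°).
Interpolate at f = 1/2 with slerp weights a = sin((1−f)δ)/sin δ ≈ 0.553, b = sin(fδ)/sin δ ≈ 0.553.
p = a·p₁ + b·p₂ ≈ (0.604, -0.046, 0.796); φ = arcsin(p_z) ≈ 52.73°, λ = atan2(p_y, p_x) ≈ -4.33°.

≈ 53°N, 4°W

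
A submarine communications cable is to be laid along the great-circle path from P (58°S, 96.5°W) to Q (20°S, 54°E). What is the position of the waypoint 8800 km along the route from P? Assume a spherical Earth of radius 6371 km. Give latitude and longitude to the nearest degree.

≈ (38°S, 48°E)

The haversine formula gives a central angle δ ≈ 1.715 rad (98.2°) between the endpoints. The total great-circle distance is δ·R ≈ 1.715 × 6371 ≈ 10924 km, so the target fraction is f = 8800/10924 ≈ 0.806.
Interpolate at f ≈ 0.806 with slerp weights a = sin((1−f)δ)/sin δ ≈ 0.331, b = sin(fδ)/sin δ ≈ 0.992.
p = a·p₁ + b·p₂ ≈ (0.528, 0.580, -0.620); φ = arcsin(p_z) ≈ -38.30°, λ = atan2(p_y, p_x) ≈ 47.69°.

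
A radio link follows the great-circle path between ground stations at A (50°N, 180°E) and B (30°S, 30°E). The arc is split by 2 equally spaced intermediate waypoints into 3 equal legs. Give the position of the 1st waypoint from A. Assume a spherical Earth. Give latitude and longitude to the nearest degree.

Convert each endpoint to a unit vector on the sphere (x = cos φ cos λ, y = cos φ sin λ, z = sin φ).
The central angle between the endpoints is δ = arccos(p₁·p₂) ≈ 2.616 rad (149.9°).
Interpolate at f = 1/3 with slerp weights a = sin((1−f)δ)/sin δ ≈ 1.964, b = sin(fδ)/sin δ ≈ 1.526.
p = a·p₁ + b·p₂ ≈ (-0.117, 0.661, 0.741); φ = arcsin(p_z) ≈ 47.83°, λ = atan2(p_y, p_x) ≈ 100.08°.

≈ (48°N, 100°E)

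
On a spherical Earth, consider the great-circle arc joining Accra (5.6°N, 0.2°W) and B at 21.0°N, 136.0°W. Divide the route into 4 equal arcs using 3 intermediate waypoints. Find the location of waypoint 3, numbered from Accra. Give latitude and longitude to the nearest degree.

≈ 32°N, 102°W

Write both endpoints as unit vectors p₁, p₂ with components (cos φ cos λ, cos φ sin λ, sin φ).
The central angle between the endpoints is δ = arccos(p₁·p₂) ≈ 2.254 rad (129.1°).
Interpolate at f = 3/4 with slerp weights a = sin((1−f)δ)/sin δ ≈ 0.689, b = sin(fδ)/sin δ ≈ 1.280.
p = a·p₁ + b·p₂ ≈ (-0.174, -0.832, 0.526); φ = arcsin(p_z) ≈ 31.73°, λ = atan2(p_y, p_x) ≈ -101.83°.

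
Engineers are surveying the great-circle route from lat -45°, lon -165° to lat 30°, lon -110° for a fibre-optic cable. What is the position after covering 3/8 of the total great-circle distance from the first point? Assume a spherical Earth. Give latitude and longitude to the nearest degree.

Write both endpoints as unit vectors p₁, p₂ with components (cos φ cos λ, cos φ sin λ, sin φ).
The central angle between the endpoints is δ = arccos(p₁·p₂) ≈ 1.573 rad (90.1°).
Interpolate at f = 3/8 with slerp weights a = sin((1−f)δ)/sin δ ≈ 0.832, b = sin(fδ)/sin δ ≈ 0.556.
p = a·p₁ + b·p₂ ≈ (-0.733, -0.605, -0.310); φ = arcsin(p_z) ≈ -18.08°, λ = atan2(p_y, p_x) ≈ -140.47°.

≈ lat -18°, lon -140°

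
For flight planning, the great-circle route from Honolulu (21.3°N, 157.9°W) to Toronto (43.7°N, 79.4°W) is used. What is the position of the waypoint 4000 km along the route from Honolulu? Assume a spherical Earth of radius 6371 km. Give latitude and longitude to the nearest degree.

Write both endpoints as unit vectors p₁, p₂ with components (cos φ cos λ, cos φ sin λ, sin φ).
The central angle between the endpoints is δ = arccos(p₁·p₂) ≈ 1.175 rad (67.3°). The total great-circle distance is δ·R ≈ 1.175 × 6371 ≈ 7488 km, so the target fraction is f = 4000/7488 ≈ 0.534.
Interpolate at f ≈ 0.534 with slerp weights a = sin((1−f)δ)/sin δ ≈ 0.564, b = sin(fδ)/sin δ ≈ 0.637.
p = a·p₁ + b·p₂ ≈ (-0.402, -0.650, 0.645); φ = arcsin(p_z) ≈ 40.14°, λ = atan2(p_y, p_x) ≈ -121.75°.

≈ 40°N, 122°W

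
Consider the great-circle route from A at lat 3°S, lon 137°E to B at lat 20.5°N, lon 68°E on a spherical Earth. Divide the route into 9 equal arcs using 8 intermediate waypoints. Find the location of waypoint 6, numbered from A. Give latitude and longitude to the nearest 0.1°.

The haversine formula gives a central angle δ ≈ 1.248 rad (71.5°) between the endpoints.
Interpolate at f = 6/9 with slerp weights a = sin((1−f)δ)/sin δ ≈ 0.426, b = sin(fδ)/sin δ ≈ 0.780.
p = a·p₁ + b·p₂ ≈ (-0.038, 0.967, 0.251); φ = arcsin(p_z) ≈ 14.52°, λ = atan2(p_y, p_x) ≈ 92.23°.

≈ lat 14.5°N, lon 92.2°E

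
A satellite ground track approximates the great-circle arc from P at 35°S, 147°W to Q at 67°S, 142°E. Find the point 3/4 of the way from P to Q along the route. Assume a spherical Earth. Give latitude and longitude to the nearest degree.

Write both endpoints as unit vectors p₁, p₂ with components (cos φ cos λ, cos φ sin λ, sin φ).
The central angle between the endpoints is δ = arccos(p₁·p₂) ≈ 0.886 rad (50.8°).
Interpolate at f = 3/4 with slerp weights a = sin((1−f)δ)/sin δ ≈ 0.284, b = sin(fδ)/sin δ ≈ 0.796.
p = a·p₁ + b·p₂ ≈ (-0.440, 0.065, -0.896); φ = arcsin(p_z) ≈ -63.59°, λ = atan2(p_y, p_x) ≈ 171.60°.

≈ 64°S, 172°E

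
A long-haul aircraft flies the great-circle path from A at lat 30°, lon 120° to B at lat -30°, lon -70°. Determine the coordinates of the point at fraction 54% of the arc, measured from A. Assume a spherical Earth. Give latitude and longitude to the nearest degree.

≈ lat -3°, lon -149°

Write both endpoints as unit vectors p₁, p₂ with components (cos φ cos λ, cos φ sin λ, sin φ).
The central angle between the endpoints is δ = arccos(p₁·p₂) ≈ 2.990 rad (171.3°).
Interpolate at f = 0.54 with slerp weights a = sin((1−f)δ)/sin δ ≈ 6.517, b = sin(fδ)/sin δ ≈ 6.637.
p = a·p₁ + b·p₂ ≈ (-0.856, -0.513, -0.060); φ = arcsin(p_z) ≈ -3.43°, λ = atan2(p_y, p_x) ≈ -149.06°.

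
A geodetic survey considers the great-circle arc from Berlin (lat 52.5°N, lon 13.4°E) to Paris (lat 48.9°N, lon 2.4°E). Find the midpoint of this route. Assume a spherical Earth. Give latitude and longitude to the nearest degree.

The haversine formula gives a central angle δ ≈ 0.137 rad (7.8°) between the endpoints.
Interpolate at f = 1/2 with slerp weights a = sin((1−f)δ)/sin δ ≈ 0.501, b = sin(fδ)/sin δ ≈ 0.501.
p = a·p₁ + b·p₂ ≈ (0.626, 0.085, 0.775); φ = arcsin(p_z) ≈ 50.83°, λ = atan2(p_y, p_x) ≈ 7.69°.

≈ lat 51°N, lon 8°E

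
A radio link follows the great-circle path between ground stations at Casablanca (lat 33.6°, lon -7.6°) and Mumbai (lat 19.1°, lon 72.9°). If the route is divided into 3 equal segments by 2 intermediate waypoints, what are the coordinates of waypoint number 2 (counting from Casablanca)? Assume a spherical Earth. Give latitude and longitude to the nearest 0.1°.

Convert each endpoint to a unit vector on the sphere (x = cos φ cos λ, y = cos φ sin λ, z = sin φ).
The central angle between the endpoints is δ = arccos(p₁·p₂) ≈ 1.255 rad (71.9°).
Interpolate at f = 2/3 with slerp weights a = sin((1−f)δ)/sin δ ≈ 0.427, b = sin(fδ)/sin δ ≈ 0.781.
p = a·p₁ + b·p₂ ≈ (0.570, 0.658, 0.492); φ = arcsin(p_z) ≈ 29.47°, λ = atan2(p_y, p_x) ≈ 49.12°.

≈ lat 29.5°, lon 49.1°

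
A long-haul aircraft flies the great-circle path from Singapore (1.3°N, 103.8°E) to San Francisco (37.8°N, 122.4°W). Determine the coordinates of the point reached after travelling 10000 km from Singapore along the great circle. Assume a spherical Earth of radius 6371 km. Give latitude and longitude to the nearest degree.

The haversine formula gives a central angle δ ≈ 2.133 rad (122.2°) between the endpoints. The total great-circle distance is δ·R ≈ 2.133 × 6371 ≈ 13588 km, so the target fraction is f = 10000/13588 ≈ 0.736.
Interpolate at f ≈ 0.736 with slerp weights a = sin((1−f)δ)/sin δ ≈ 0.631, b = sin(fδ)/sin δ ≈ 1.182.
p = a·p₁ + b·p₂ ≈ (-0.651, -0.176, 0.739); φ = arcsin(p_z) ≈ 47.61°, λ = atan2(p_y, p_x) ≈ -164.88°.

≈ 48°N, 165°W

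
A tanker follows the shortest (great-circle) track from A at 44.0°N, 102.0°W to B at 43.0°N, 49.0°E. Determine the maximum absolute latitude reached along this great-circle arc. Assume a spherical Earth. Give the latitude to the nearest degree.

The great circle lies in the plane with unit normal n̂ = (p₁ × p₂)/|p₁ × p₂|.
Here n̂_z ≈ +0.255; the vertex latitude is φ_max = arccos|n̂_z| ≈ 75.2°.

≈ 75°N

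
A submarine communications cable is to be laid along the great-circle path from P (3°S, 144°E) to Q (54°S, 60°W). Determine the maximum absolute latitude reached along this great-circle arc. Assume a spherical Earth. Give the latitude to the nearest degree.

The great circle lies in the plane with unit normal n̂ = (p₁ × p₂)/|p₁ × p₂|.
Here n̂_z ≈ +0.275; the vertex latitude is φ_max = arccos|n̂_z| ≈ 74.1°.

≈ 74°S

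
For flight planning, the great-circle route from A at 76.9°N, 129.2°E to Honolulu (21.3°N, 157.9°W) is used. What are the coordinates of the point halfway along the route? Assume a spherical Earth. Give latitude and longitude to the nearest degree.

≈ 53°N, 170°W

Write both endpoints as unit vectors p₁, p₂ with components (cos φ cos λ, cos φ sin λ, sin φ).
The central angle between the endpoints is δ = arccos(p₁·p₂) ≈ 1.142 rad (65.4°).
Interpolate at f = 1/2 with slerp weights a = sin((1−f)δ)/sin δ ≈ 0.594, b = sin(fδ)/sin δ ≈ 0.594.
p = a·p₁ + b·p₂ ≈ (-0.598, -0.104, 0.795); φ = arcsin(p_z) ≈ 52.62°, λ = atan2(p_y, p_x) ≈ -170.14°.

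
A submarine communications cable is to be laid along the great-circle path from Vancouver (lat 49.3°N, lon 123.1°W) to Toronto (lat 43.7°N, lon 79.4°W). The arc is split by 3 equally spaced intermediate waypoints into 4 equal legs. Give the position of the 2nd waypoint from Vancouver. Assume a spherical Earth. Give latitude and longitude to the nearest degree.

Write both endpoints as unit vectors p₁, p₂ with components (cos φ cos λ, cos φ sin λ, sin φ).
The central angle between the endpoints is δ = arccos(p₁·p₂) ≈ 0.526 rad (30.2°).
Interpolate at f = 2/4 with slerp weights a = sin((1−f)δ)/sin δ ≈ 0.518, b = sin(fδ)/sin δ ≈ 0.518.
p = a·p₁ + b·p₂ ≈ (-0.116, -0.651, 0.750); φ = arcsin(p_z) ≈ 48.62°, λ = atan2(p_y, p_x) ≈ -100.07°.

≈ lat 49°N, lon 100°W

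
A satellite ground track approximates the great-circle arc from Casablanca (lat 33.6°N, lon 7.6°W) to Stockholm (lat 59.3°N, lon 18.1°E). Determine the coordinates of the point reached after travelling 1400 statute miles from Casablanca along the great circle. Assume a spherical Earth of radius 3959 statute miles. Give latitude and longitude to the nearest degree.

≈ lat 51°N, lon 6°E

Write both endpoints as unit vectors p₁, p₂ with components (cos φ cos λ, cos φ sin λ, sin φ).
The central angle between the endpoints is δ = arccos(p₁·p₂) ≈ 0.537 rad (30.8°). The total great-circle distance is δ·R ≈ 0.537 × 3959 ≈ 2128 mi, so the target fraction is f = 1400/2128 ≈ 0.658.
Interpolate at f ≈ 0.658 with slerp weights a = sin((1−f)δ)/sin δ ≈ 0.357, b = sin(fδ)/sin δ ≈ 0.676.
p = a·p₁ + b·p₂ ≈ (0.623, 0.068, 0.779); φ = arcsin(p_z) ≈ 51.19°, λ = atan2(p_y, p_x) ≈ 6.22°.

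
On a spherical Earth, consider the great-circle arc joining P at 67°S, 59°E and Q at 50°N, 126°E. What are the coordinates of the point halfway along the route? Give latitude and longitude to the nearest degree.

≈ 10°S, 102°E

Write both endpoints as unit vectors p₁, p₂ with components (cos φ cos λ, cos φ sin λ, sin φ).
The central angle between the endpoints is δ = arccos(p₁·p₂) ≈ 2.223 rad (127.4°).
Interpolate at f = 1/2 with slerp weights a = sin((1−f)δ)/sin δ ≈ 1.128, b = sin(fδ)/sin δ ≈ 1.128.
p = a·p₁ + b·p₂ ≈ (-0.199, 0.964, -0.174); φ = arcsin(p_z) ≈ -10.03°, λ = atan2(p_y, p_x) ≈ 101.67°.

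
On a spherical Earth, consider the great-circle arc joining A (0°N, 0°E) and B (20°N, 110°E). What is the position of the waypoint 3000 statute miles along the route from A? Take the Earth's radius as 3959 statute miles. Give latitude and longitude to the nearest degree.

Write both endpoints as unit vectors p₁, p₂ with components (cos φ cos λ, cos φ sin λ, sin φ).
The central angle between the endpoints is δ = arccos(p₁·p₂) ≈ 1.898 rad (108.7°). The total great-circle distance is δ·R ≈ 1.898 × 3959 ≈ 7514 mi, so the target fraction is f = 3000/7514 ≈ 0.399.
Interpolate at f ≈ 0.399 with slerp weights a = sin((1−f)δ)/sin δ ≈ 0.960, b = sin(fδ)/sin δ ≈ 0.726.
p = a·p₁ + b·p₂ ≈ (0.726, 0.641, 0.248); φ = arcsin(p_z) ≈ 14.37°, λ = atan2(p_y, p_x) ≈ 41.42°.

≈ (14°N, 41°E)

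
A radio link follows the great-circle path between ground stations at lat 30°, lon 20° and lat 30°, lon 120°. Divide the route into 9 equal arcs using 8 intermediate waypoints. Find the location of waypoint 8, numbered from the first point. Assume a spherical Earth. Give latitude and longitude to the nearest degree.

Write both endpoints as unit vectors p₁, p₂ with components (cos φ cos λ, cos φ sin λ, sin φ).
The central angle between the endpoints is δ = arccos(p₁·p₂) ≈ 1.451 rad (83.1°).
Interpolate at f = 8/9 with slerp weights a = sin((1−f)δ)/sin δ ≈ 0.162, b = sin(fδ)/sin δ ≈ 0.968.
p = a·p₁ + b·p₂ ≈ (-0.287, 0.774, 0.565); φ = arcsin(p_z) ≈ 34.38°, λ = atan2(p_y, p_x) ≈ 110.38°.

≈ lat 34°, lon 110°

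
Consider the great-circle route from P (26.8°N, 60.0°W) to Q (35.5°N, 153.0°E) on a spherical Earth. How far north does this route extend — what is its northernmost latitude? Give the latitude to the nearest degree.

The great circle lies in the plane with unit normal n̂ = (p₁ × p₂)/|p₁ × p₂|.
Here n̂_z ≈ -0.422; the vertex latitude is φ_max = arccos|n̂_z| ≈ 65.0°.

≈ 65°N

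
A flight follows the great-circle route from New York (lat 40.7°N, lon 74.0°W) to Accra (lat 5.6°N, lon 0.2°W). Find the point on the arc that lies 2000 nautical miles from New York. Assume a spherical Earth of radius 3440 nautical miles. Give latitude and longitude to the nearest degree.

≈ lat 30°N, lon 35°W

Convert each endpoint to a unit vector on the sphere (x = cos φ cos λ, y = cos φ sin λ, z = sin φ).
The central angle between the endpoints is δ = arccos(p₁·p₂) ≈ 1.293 rad (74.1°). The total great-circle distance is δ·R ≈ 1.293 × 3440 ≈ 4448 nmi, so the target fraction is f = 2000/4448 ≈ 0.450.
Interpolate at f ≈ 0.450 with slerp weights a = sin((1−f)δ)/sin δ ≈ 0.679, b = sin(fδ)/sin δ ≈ 0.571.
p = a·p₁ + b·p₂ ≈ (0.710, -0.497, 0.499); φ = arcsin(p_z) ≈ 29.91°, λ = atan2(p_y, p_x) ≈ -34.98°.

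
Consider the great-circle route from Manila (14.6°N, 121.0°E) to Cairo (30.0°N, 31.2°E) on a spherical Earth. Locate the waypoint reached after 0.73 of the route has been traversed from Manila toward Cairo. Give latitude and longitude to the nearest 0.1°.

The haversine formula gives a central angle δ ≈ 1.441 rad (82.6°) between the endpoints.
Interpolate at f = 0.73 with slerp weights a = sin((1−f)δ)/sin δ ≈ 0.383, b = sin(fδ)/sin δ ≈ 0.876.
p = a·p₁ + b·p₂ ≈ (0.458, 0.710, 0.534); φ = arcsin(p_z) ≈ 32.30°, λ = atan2(p_y, p_x) ≈ 57.18°.

≈ (32.3°N, 57.2°E)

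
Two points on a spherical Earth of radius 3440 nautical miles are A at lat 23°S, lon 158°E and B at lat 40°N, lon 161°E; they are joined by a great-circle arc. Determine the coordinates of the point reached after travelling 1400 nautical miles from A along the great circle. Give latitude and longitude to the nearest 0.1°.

From cos δ = sin φ₁ sin φ₂ + cos φ₁ cos φ₂ cos Δλ, the central angle is δ ≈ 1.101 rad (63.1°). The total great-circle distance is δ·R ≈ 1.101 × 3440 ≈ 3786 nmi, so the target fraction is f = 1400/3786 ≈ 0.370.
Interpolate at f ≈ 0.370 with slerp weights a = sin((1−f)δ)/sin δ ≈ 0.717, b = sin(fδ)/sin δ ≈ 0.444.
p = a·p₁ + b·p₂ ≈ (-0.934, 0.358, 0.005); φ = arcsin(p_z) ≈ 0.30°, λ = atan2(p_y, p_x) ≈ 159.02°.

≈ lat 0.3°N, lon 159.0°E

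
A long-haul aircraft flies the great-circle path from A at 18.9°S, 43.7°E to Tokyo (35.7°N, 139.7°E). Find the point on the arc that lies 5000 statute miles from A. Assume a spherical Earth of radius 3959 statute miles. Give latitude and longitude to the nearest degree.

≈ 23°N, 104°E

From cos δ = sin φ₁ sin φ₂ + cos φ₁ cos φ₂ cos Δλ, the central angle is δ ≈ 1.843 rad (105.6°). The total great-circle distance is δ·R ≈ 1.843 × 3959 ≈ 7298 mi, so the target fraction is f = 5000/7298 ≈ 0.685.
Interpolate at f ≈ 0.685 with slerp weights a = sin((1−f)δ)/sin δ ≈ 0.570, b = sin(fδ)/sin δ ≈ 0.990.
p = a·p₁ + b·p₂ ≈ (-0.223, 0.892, 0.393); φ = arcsin(p_z) ≈ 23.14°, λ = atan2(p_y, p_x) ≈ 104.06°.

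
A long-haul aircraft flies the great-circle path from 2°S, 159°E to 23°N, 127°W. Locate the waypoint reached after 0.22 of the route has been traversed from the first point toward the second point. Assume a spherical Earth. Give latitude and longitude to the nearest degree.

≈ 5°N, 174°E

Write both endpoints as unit vectors p₁, p₂ with components (cos φ cos λ, cos φ sin λ, sin φ).
The central angle between the endpoints is δ = arccos(p₁·p₂) ≈ 1.328 rad (76.1°).
Interpolate at f = 0.22 with slerp weights a = sin((1−f)δ)/sin δ ≈ 0.886, b = sin(fδ)/sin δ ≈ 0.297.
p = a·p₁ + b·p₂ ≈ (-0.991, 0.099, 0.085); φ = arcsin(p_z) ≈ 4.88°, λ = atan2(p_y, p_x) ≈ 174.28°.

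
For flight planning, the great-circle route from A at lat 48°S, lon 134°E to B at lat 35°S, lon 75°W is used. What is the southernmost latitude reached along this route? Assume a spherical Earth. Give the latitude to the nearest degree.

The great circle lies in the plane with unit normal n̂ = (p₁ × p₂)/|p₁ × p₂|.
Here n̂_z ≈ +0.266; the vertex latitude is φ_max = arccos|n̂_z| ≈ 74.6°.
Check via Clairaut: cos φ_max = |cos φ₁| · sin C = cos(48.0°)·sin(156.6°) ≈ 0.266, again giving ≈ 74.6°.

≈ 75°S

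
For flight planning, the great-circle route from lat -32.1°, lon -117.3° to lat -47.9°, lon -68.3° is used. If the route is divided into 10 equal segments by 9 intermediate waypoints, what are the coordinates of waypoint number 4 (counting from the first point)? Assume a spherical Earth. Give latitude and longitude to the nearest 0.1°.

Write both endpoints as unit vectors p₁, p₂ with components (cos φ cos λ, cos φ sin λ, sin φ).
The central angle between the endpoints is δ = arccos(p₁·p₂) ≈ 0.697 rad (39.9°).
Interpolate at f = 4/10 with slerp weights a = sin((1−f)δ)/sin δ ≈ 0.633, b = sin(fδ)/sin δ ≈ 0.429.
p = a·p₁ + b·p₂ ≈ (-0.140, -0.743, -0.654); φ = arcsin(p_z) ≈ -40.86°, λ = atan2(p_y, p_x) ≈ -100.63°.

≈ lat -40.9°, lon -100.6°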